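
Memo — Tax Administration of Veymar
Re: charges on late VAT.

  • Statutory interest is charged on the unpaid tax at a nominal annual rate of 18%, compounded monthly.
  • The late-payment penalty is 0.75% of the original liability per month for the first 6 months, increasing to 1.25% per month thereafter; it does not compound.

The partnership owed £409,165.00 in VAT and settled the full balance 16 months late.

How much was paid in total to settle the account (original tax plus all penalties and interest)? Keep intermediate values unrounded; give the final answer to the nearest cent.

Penalty, months 1–6: 6 × 0.75% × £409,165.00 = £18,412.43…
Penalty, months 7–16: 10 × 1.25% × £409,165.00 = £51,145.63…
Interest (18%/yr ÷ 12 = 1.5%/month): £409,165.00 × ((1 + 0.015)^16 − 1) = £110,059.4716…
Total = £409,165.00 + £69,558.0500 + £110,059.4716… = £588,782.52

£588,782.52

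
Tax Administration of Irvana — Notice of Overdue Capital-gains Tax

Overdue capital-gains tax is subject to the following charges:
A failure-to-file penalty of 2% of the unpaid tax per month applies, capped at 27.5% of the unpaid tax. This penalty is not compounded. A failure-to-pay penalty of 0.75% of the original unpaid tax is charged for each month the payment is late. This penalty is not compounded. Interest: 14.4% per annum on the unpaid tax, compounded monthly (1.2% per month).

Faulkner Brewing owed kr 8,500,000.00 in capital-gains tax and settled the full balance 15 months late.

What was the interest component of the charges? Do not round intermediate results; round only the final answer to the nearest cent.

kr 1,665,450.11

Interest: kr 8,500,000.00 × ((1 + 0.012)^15 − 1) = kr 8,500,000.00 × 0.1959353… = kr 1,665,450.1100…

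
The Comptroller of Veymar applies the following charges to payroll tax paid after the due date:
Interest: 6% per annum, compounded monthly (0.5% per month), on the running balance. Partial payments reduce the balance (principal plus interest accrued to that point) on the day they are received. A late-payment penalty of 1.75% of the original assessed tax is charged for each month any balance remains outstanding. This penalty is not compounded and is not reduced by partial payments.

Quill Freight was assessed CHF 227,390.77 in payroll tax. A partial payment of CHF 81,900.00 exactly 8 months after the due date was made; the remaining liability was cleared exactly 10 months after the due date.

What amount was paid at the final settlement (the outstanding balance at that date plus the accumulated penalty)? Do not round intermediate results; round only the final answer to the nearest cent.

CHF 196,091.90

Balance at month 8: CHF 227,390.7700 × (1 + 0.005)^8 = CHF 236,647.1761…
After CHF 81,900.00 payment: CHF 236,647.1761… − CHF 81,900.00 = CHF 154,747.1761…
Balance at month 10: CHF 154,747.1761… × (1 + 0.005)^2 = CHF 156,298.5165…
Penalty: 10 × 1.75% × CHF 227,390.77 = CHF 39,793.38…
Final settlement = outstanding balance + penalty = CHF 156,298.5165… + CHF 39,793.38… = CHF 196,091.90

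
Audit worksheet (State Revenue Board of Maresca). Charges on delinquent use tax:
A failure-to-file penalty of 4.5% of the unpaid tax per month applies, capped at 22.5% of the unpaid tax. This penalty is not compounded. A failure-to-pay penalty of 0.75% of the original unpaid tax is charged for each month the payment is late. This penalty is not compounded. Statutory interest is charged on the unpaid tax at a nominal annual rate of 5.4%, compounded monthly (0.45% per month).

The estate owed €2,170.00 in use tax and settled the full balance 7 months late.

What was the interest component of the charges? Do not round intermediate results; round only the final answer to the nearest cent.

€69.28

Interest: €2,170.00 × ((1 + 0.0045)^7 − 1) = €2,170.00 × 0.0319285… = €69.2847…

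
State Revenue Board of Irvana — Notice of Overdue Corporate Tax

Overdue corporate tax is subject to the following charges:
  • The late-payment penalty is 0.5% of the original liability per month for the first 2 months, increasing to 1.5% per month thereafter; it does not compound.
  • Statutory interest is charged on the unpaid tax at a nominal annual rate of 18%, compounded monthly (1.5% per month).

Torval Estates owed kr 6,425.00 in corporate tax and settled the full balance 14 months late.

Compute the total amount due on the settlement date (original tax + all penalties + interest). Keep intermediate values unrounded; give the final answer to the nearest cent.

kr 9,134.78

Penalty, months 1–2: 2 × 0.5% × kr 6,425.00 = kr 64.25
Penalty, months 3–14: 12 × 1.5% × kr 6,425.00 = kr 1,156.50
Interest: kr 6,425.00 × ((1 + 0.015)^14 − 1) = kr 6,425.00 × 0.2317557… = kr 1,489.0306…
Total = kr 6,425.00 + kr 1,220.7500 + kr 1,489.0306… = kr 9,134.78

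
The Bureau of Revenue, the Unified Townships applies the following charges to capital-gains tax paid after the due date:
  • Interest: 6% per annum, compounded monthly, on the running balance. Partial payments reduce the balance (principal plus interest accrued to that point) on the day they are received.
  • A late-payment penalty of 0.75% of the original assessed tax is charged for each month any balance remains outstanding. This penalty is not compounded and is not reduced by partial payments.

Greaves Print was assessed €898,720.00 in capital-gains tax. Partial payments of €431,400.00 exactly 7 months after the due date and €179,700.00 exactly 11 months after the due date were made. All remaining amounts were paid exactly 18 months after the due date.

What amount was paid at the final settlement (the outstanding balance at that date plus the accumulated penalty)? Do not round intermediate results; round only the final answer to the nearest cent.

Monthly rate = 6% ÷ 12 = 0.5%
Balance at month 7: €898,720.0000 × (1 + 0.005)^7 = €930,650.9796…
After €431,400.00 payment: €930,650.9796… − €431,400.00 = €499,250.9796…
Balance at month 11: €499,250.9796… × (1 + 0.005)^4 = €509,311.1368…
After €179,700.00 payment: €509,311.1368… − €179,700.00 = €329,611.1368…
Balance at month 18: €329,611.1368… × (1 + 0.005)^7 = €341,322.0217…
Penalty: 18 × 0.75% × €898,720.00 = €121,327.20
Final settlement = outstanding balance + penalty = €341,322.0217… + €121,327.20 = €462,649.22

€462,649.22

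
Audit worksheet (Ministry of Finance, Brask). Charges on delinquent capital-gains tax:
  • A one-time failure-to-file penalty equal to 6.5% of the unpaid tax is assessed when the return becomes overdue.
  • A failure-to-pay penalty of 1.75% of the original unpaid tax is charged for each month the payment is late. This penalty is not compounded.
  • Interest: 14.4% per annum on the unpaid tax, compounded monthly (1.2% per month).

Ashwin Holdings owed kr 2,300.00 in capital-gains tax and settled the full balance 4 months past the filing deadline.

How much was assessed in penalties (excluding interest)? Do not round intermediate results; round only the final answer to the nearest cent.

Failure-to-file penalty: 6.5% × kr 2,300.00 = kr 149.50
Failure-to-pay penalty: 4 × 1.75% × kr 2,300.00 = kr 161.00
Total penalty = kr 149.50 + kr 161.00 = kr 310.50

kr 310.50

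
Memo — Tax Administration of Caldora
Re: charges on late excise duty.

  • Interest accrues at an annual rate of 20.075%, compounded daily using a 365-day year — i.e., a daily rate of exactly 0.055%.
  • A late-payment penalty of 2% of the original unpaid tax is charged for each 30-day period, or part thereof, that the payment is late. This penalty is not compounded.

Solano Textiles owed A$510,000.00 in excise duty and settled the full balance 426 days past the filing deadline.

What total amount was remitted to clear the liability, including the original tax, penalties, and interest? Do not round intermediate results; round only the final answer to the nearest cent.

Penalty periods: ⌈426/30⌉ = 15; penalty = 15 × 2% × A$510,000.00 = A$153,000.00
Interest: A$510,000.00 × ((1 + 0.00055)^426 − 1) = A$510,000.00 × 0.26394223… = A$134,610.5377…
Total = A$510,000.00 + A$153,000.0000 + A$134,610.5377… = A$797,610.54

A$797,610.54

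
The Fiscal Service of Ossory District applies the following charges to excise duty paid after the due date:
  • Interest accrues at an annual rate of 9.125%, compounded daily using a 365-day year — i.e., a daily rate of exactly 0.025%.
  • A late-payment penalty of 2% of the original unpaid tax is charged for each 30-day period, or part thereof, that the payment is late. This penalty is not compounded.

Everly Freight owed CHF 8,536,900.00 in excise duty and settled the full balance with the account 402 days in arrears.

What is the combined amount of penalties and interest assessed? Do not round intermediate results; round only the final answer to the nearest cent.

CHF 3,292,765.59

Penalty periods: ⌈402/30⌉ = 14; penalty = 14 × 2% × CHF 8,536,900.00 = CHF 2,390,332.00
Interest: CHF 8,536,900.00 × ((1 + 0.00025)^402 − 1) = CHF 8,536,900.00 × 0.10570975… = CHF 902,433.5943…
Penalties + interest = CHF 2,390,332.0000 + CHF 902,433.5943… = CHF 3,292,765.59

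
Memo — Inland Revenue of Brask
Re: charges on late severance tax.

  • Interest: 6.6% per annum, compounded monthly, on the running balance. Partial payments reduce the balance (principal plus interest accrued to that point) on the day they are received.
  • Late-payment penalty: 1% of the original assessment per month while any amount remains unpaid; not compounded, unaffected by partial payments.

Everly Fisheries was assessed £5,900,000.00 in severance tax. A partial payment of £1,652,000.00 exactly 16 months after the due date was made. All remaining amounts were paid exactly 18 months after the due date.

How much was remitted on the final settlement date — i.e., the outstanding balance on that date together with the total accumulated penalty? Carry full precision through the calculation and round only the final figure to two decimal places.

£5,904,002.48

Monthly rate = 6.6% ÷ 12 = 0.55%
Balance at month 16: £5,900,000.0000 × (1 + 0.0055)^16 = £6,441,176.6600…
After £1,652,000.00 payment: £6,441,176.6600… − £1,652,000.00 = £4,789,176.6600…
Balance at month 18: £4,789,176.6600… × (1 + 0.0055)^2 = £4,842,002.4758…
Penalty: 18 × 1% × £5,900,000.00 = £1,062,000.00
Final settlement = outstanding balance + penalty = £4,842,002.4758… + £1,062,000.00 = £5,904,002.48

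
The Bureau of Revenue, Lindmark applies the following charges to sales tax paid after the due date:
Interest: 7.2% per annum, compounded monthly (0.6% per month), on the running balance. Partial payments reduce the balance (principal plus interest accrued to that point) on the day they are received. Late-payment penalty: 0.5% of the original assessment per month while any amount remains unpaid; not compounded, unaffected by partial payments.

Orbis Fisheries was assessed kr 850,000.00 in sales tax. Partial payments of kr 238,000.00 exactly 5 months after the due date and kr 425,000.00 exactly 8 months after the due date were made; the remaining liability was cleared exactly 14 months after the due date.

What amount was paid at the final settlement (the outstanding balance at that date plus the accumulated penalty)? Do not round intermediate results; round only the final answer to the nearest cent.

Balance at month 5: kr 850,000.0000 × (1 + 0.006)^5 = kr 875,807.8415…
After kr 238,000.00 payment: kr 875,807.8415… − kr 238,000.00 = kr 637,807.8415…
Balance at month 8: kr 637,807.8415… × (1 + 0.006)^3 = kr 649,357.4037…
After kr 425,000.00 payment: kr 649,357.4037… − kr 425,000.00 = kr 224,357.4037…
Balance at month 14: kr 224,357.4037… × (1 + 0.006)^6 = kr 232,556.3968…
Penalty: 14 × 0.5% × kr 850,000.00 = kr 59,500.00
Final settlement = outstanding balance + penalty = kr 232,556.3968… + kr 59,500.00 = kr 292,056.40

kr 292,056.40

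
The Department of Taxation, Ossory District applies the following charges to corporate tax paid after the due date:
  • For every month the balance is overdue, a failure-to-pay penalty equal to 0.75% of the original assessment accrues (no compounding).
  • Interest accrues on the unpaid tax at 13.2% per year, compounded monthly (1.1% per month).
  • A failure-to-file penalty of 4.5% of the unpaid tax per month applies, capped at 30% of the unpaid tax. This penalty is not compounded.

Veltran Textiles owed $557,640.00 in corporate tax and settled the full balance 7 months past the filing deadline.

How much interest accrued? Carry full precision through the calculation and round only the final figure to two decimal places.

$44,381.51

Interest: $557,640.00 × ((1 + 0.011)^7 − 1) = $557,640.00 × 0.0795881… = $44,381.5085…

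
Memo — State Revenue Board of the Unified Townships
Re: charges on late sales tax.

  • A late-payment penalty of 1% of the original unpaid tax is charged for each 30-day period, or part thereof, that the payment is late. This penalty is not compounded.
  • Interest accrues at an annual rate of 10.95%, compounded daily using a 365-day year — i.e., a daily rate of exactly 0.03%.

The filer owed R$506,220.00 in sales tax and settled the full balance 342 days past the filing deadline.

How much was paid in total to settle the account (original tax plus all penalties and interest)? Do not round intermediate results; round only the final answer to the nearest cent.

R$621,653.88

Penalty periods: ⌈342/30⌉ = 12; penalty = 12 × 1% × R$506,220.00 = R$60,746.40
Interest: R$506,220.00 × ((1 + 0.0003)^342 − 1) = R$506,220.00 × 0.10803105… = R$54,687.4791…
Total = R$506,220.00 + R$60,746.4000 + R$54,687.4791… = R$621,653.88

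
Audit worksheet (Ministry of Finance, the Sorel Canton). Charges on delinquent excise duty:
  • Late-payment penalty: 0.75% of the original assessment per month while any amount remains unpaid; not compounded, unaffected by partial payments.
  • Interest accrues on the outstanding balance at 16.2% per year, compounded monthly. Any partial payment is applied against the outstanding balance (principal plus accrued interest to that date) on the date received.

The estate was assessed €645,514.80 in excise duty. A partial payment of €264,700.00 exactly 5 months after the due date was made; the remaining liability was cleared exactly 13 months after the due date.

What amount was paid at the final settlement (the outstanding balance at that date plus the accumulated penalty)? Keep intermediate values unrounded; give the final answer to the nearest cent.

€536,711.14

Monthly rate = 16.2% ÷ 12 = 1.35%
Balance at month 5: €645,514.8000 × (1 + 0.0135)^5 = €690,279.4893…
After €264,700.00 payment: €690,279.4893… − €264,700.00 = €425,579.4893…
Balance at month 13: €425,579.4893… × (1 + 0.0135)^8 = €473,773.4433…
Penalty: 13 × 0.75% × €645,514.80 = €62,937.69…
Final settlement = outstanding balance + penalty = €473,773.4433… + €62,937.69… = €536,711.14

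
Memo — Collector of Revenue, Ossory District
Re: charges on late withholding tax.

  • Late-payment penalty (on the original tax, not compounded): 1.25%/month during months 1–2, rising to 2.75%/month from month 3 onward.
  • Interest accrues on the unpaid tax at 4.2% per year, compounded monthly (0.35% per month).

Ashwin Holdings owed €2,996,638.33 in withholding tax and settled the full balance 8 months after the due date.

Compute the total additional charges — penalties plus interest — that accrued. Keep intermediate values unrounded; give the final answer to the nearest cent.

Penalty, months 1–2: 2 × 1.25% × €2,996,638.33 = €74,915.96…
Penalty, months 3–8: 6 × 2.75% × €2,996,638.33 = €494,445.32…
Interest: €2,996,638.33 × ((1 + 0.0035)^8 − 1) = €2,996,638.33 × 0.0283454… = €84,940.9467…
Penalties + interest = €569,361.2827 + €84,940.9467… = €654,302.23

€654,302.23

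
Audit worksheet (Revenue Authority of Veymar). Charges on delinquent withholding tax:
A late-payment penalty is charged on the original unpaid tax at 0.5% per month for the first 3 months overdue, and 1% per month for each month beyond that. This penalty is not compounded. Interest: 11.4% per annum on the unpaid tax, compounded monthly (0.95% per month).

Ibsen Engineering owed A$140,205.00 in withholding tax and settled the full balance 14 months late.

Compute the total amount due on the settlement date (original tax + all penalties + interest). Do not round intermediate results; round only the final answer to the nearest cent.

Penalty, months 1–3: 3 × 0.5% × A$140,205.00 = A$2,103.08…
Penalty, months 4–14: 11 × 1% × A$140,205.00 = A$15,422.55
Interest: A$140,205.00 × ((1 + 0.0095)^14 − 1) = A$140,205.00 × 0.1415331… = A$19,843.6546…
Total = A$140,205.00 + A$17,525.6250 + A$19,843.6546… = A$177,574.28

A$177,574.28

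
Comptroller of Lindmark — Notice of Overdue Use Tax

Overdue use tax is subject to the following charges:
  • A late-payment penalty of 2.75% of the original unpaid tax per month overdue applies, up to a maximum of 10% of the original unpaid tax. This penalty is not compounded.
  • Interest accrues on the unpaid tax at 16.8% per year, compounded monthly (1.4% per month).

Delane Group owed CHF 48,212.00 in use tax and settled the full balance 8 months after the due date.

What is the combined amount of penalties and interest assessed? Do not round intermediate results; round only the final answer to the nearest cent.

Penalty (uncapped): 8 × 2.75% × CHF 48,212.00 = CHF 10,606.64; cap = 10% × CHF 48,212.00 = CHF 4,821.20 → penalty = CHF 4,821.20
Interest: CHF 48,212.00 × ((1 + 0.014)^8 − 1) = CHF 48,212.00 × 0.1176444… = CHF 5,671.8710…
Penalties + interest = CHF 4,821.2000 + CHF 5,671.8710… = CHF 10,493.07

CHF 10,493.07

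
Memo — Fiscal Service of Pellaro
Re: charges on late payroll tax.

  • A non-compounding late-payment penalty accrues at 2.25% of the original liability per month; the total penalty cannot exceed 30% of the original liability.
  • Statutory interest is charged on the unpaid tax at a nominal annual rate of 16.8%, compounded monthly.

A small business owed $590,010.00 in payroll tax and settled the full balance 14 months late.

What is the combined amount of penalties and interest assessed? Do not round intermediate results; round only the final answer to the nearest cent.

$303,781.03

Penalty (uncapped): 14 × 2.25% × $590,010.00 = $185,853.15; cap = 30% × $590,010.00 = $177,003.00 → penalty = $177,003.00
Interest (16.8%/yr ÷ 12 = 1.4%/month): $590,010.00 × ((1 + 0.014)^14 − 1) = $126,778.0271…
Penalties + interest = $177,003.0000 + $126,778.0271… = $303,781.03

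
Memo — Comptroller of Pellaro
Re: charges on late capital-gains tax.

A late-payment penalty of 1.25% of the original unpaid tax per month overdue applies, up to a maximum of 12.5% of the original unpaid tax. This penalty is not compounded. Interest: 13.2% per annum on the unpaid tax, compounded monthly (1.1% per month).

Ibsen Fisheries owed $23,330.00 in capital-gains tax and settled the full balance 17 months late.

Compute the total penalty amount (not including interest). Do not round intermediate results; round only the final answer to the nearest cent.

$2,916.25

Penalty (uncapped): 17 × 1.25% × $23,330.00 = $4,957.63…; cap = 12.5% × $23,330.00 = $2,916.25 → penalty = $2,916.25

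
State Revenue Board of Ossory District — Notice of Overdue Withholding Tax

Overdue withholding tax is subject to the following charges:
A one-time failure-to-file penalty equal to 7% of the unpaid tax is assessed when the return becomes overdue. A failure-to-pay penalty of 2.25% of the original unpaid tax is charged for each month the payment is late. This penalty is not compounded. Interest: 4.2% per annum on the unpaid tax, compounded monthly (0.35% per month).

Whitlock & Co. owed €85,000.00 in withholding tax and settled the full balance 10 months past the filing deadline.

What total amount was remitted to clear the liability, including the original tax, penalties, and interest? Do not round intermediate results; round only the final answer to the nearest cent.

€113,097.30

Failure-to-file penalty: 7% × €85,000.00 = €5,950.00
Failure-to-pay penalty: 10 × 2.25% × €85,000.00 = €19,125.00
Interest: €85,000.00 × ((1 + 0.0035)^10 − 1) = €85,000.00 × 0.0355564… = €3,022.2963…
Total = €85,000.00 + €25,075.0000 + €3,022.2963… = €113,097.30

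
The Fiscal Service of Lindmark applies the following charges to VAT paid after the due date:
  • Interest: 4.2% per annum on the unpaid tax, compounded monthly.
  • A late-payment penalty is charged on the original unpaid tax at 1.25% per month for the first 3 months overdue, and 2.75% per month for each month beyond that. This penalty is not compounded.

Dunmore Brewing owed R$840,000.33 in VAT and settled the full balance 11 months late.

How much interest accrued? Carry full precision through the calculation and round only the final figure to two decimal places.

R$32,911.95

Interest (4.2%/yr ÷ 12 = 0.35%/month): R$840,000.33 × ((1 + 0.0035)^11 − 1) = R$32,911.9472…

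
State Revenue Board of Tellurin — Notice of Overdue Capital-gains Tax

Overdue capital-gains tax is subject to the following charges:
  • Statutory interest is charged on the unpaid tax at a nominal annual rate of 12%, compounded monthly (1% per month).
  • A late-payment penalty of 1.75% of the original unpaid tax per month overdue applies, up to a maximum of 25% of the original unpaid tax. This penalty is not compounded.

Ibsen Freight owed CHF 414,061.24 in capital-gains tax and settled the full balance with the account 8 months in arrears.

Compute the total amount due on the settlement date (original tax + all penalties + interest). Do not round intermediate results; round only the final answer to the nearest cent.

CHF 506,337.56

Penalty: 8 × 1.75% × CHF 414,061.24 = CHF 57,968.57… (below the 25% cap of CHF 103,515.31)
Interest: CHF 414,061.24 × ((1 + 0.01)^8 − 1) = CHF 414,061.24 × 0.0828567… = CHF 34,307.7503…
Total = CHF 414,061.24 + CHF 57,968.5736 + CHF 34,307.7503… = CHF 506,337.56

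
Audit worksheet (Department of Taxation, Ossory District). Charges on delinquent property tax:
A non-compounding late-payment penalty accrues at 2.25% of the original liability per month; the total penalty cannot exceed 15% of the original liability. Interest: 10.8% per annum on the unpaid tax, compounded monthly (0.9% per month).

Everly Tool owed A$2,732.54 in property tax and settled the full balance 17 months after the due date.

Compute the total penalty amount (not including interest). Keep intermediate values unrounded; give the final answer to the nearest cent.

A$409.88

Penalty (uncapped): 17 × 2.25% × A$2,732.54 = A$1,045.20…; cap = 15% × A$2,732.54 = A$409.88… → penalty = A$409.88…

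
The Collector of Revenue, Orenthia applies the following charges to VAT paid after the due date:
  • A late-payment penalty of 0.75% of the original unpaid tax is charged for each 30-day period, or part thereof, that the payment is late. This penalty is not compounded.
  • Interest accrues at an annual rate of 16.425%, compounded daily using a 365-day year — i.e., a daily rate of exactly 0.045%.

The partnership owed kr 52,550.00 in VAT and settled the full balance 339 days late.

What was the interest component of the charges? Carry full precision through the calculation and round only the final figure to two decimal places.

kr 8,658.18

Interest: kr 52,550.00 × ((1 + 0.00045)^339 − 1) = kr 52,550.00 × 0.16476073… = kr 8,658.1765…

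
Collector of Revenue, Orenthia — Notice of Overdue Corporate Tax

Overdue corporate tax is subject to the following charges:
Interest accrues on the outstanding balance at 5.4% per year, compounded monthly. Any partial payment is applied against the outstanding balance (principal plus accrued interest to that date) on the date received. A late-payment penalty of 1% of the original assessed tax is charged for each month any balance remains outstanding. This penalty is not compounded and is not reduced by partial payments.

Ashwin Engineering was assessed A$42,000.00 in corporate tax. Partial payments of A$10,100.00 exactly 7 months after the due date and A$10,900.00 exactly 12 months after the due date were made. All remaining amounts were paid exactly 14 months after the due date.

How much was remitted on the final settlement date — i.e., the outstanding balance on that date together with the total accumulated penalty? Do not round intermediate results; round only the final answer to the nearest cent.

Monthly rate = 5.4% ÷ 12 = 0.45%
Balance at month 7: A$42,000.0000 × (1 + 0.0045)^7 = A$43,340.9951…
After A$10,100.00 payment: A$43,340.9951… − A$10,100.00 = A$33,240.9951…
Balance at month 12: A$33,240.9951… × (1 + 0.0045)^5 = A$33,995.6791…
After A$10,900.00 payment: A$33,995.6791… − A$10,900.00 = A$23,095.6791…
Balance at month 14: A$23,095.6791… × (1 + 0.0045)^2 = A$23,304.0079…
Penalty: 14 × 1% × A$42,000.00 = A$5,880.00
Final settlement = outstanding balance + penalty = A$23,304.0079… + A$5,880.00 = A$29,184.01

A$29,184.01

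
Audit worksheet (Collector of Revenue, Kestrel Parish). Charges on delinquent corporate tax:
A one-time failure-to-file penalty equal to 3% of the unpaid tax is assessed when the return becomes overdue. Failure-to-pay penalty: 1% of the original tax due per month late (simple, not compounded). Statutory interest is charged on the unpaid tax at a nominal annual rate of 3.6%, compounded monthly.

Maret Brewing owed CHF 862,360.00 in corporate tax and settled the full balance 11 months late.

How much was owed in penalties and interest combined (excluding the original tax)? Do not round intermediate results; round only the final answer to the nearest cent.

CHF 149,619.01

Failure-to-file penalty: 3% × CHF 862,360.00 = CHF 25,870.80
Failure-to-pay penalty = 1% × CHF 862,360.00 × 11 mo = CHF 94,859.60
Interest (3.6%/yr ÷ 12 = 0.3%/month): CHF 862,360.00 × ((1 + 0.003)^11 − 1) = CHF 28,888.6132…
Penalties + interest = CHF 120,730.4000 + CHF 28,888.6132… = CHF 149,619.01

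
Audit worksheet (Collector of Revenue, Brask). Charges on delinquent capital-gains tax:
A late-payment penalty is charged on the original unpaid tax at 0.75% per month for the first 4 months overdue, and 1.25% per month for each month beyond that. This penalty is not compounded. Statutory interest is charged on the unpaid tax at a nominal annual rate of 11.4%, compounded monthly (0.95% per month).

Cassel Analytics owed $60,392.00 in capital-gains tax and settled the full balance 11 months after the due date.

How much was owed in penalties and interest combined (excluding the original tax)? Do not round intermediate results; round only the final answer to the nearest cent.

$13,715.50

Penalty, months 1–4: 4 × 0.75% × $60,392.00 = $1,811.76
Penalty, months 5–11: 7 × 1.25% × $60,392.00 = $5,284.30
Interest: $60,392.00 × ((1 + 0.0095)^11 − 1) = $60,392.00 × 0.1096079… = $6,619.4428…
Penalties + interest = $7,096.0600 + $6,619.4428… = $13,715.50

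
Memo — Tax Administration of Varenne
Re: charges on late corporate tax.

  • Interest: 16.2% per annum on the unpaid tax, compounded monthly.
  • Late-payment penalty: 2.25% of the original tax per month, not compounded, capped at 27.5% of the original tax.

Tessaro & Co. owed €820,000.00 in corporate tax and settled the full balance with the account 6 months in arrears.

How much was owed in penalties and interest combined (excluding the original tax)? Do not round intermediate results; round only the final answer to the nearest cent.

Penalty: 6 × 2.25% × €820,000.00 = €110,700.00 (below the 27.5% cap of €225,500.00)
Interest (16.2%/yr ÷ 12 = 1.35%/month): €820,000.00 × ((1 + 0.0135)^6 − 1) = €68,702.4359…
Penalties + interest = €110,700.0000 + €68,702.4359… = €179,402.44

€179,402.44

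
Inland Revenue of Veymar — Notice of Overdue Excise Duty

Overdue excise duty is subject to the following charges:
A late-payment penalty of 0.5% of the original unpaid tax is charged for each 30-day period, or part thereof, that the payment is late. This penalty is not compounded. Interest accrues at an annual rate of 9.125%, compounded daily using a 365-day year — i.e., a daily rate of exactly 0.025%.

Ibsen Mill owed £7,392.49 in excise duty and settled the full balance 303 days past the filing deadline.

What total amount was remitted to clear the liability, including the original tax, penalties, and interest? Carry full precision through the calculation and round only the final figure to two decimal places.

£8,380.74

Penalty periods: ⌈303/30⌉ = 11; penalty = 11 × 0.5% × £7,392.49 = £406.59…
Interest: £7,392.49 × ((1 + 0.00025)^303 − 1) = £7,392.49 × 0.07868266… = £581.6607…
Total = £7,392.49 + £406.5870… + £581.6607… = £8,380.74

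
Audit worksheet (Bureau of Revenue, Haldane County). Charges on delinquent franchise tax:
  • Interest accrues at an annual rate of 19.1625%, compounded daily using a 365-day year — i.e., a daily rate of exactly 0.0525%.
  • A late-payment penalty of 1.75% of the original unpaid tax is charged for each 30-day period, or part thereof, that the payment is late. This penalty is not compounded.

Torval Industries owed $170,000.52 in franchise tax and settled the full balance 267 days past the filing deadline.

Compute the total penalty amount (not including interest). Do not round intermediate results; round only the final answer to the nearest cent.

$26,775.08

Penalty periods: ⌈267/30⌉ = 9; penalty = 9 × 1.75% × $170,000.52 = $26,775.08…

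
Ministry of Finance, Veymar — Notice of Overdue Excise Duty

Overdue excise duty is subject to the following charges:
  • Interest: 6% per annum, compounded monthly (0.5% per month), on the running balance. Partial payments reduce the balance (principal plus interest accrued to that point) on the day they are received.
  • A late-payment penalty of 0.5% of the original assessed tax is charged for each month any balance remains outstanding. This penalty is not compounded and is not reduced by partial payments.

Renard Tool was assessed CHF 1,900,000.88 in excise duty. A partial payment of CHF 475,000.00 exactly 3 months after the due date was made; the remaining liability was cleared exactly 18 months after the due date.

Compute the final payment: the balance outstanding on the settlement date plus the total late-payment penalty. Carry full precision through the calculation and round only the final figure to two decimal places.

Balance at month 3: CHF 1,900,000.8800 × (1 + 0.005)^3 = CHF 1,928,643.6308…
After CHF 475,000.00 payment: CHF 1,928,643.6308… − CHF 475,000.00 = CHF 1,453,643.6308…
Balance at month 18: CHF 1,453,643.6308… × (1 + 0.005)^15 = CHF 1,566,566.6475…
Penalty: 18 × 0.5% × CHF 1,900,000.88 = CHF 171,000.08…
Final settlement = outstanding balance + penalty = CHF 1,566,566.6475… + CHF 171,000.08… = CHF 1,737,566.73

CHF 1,737,566.73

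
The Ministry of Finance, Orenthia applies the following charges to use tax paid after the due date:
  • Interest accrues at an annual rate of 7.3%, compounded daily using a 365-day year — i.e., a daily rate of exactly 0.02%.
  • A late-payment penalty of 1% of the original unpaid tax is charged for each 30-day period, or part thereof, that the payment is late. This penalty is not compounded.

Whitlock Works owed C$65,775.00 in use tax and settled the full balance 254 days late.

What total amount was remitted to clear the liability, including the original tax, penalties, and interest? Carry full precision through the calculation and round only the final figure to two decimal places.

Penalty periods: ⌈254/30⌉ = 9; penalty = 9 × 1% × C$65,775.00 = C$5,919.75
Interest: C$65,775.00 × ((1 + 0.0002)^254 − 1) = C$65,775.00 × 0.05210711… = C$3,427.3449…
Total = C$65,775.00 + C$5,919.7500 + C$3,427.3449… = C$75,122.09

C$75,122.09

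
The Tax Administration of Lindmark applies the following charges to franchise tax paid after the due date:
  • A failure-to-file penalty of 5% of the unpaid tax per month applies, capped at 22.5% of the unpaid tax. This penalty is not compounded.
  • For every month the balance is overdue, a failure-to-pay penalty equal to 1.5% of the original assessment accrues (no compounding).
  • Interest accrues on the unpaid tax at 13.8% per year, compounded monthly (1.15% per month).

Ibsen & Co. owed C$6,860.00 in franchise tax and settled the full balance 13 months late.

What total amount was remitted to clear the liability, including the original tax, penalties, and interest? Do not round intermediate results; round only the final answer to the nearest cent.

Failure-to-file: 13 × 5% × C$6,860.00 = C$4,459.00, capped at 22.5% × C$6,860.00 = C$1,543.50
Failure-to-pay penalty: 13 × 1.5% × C$6,860.00 = C$1,337.70
Interest: C$6,860.00 × ((1 + 0.0115)^13 − 1) = C$6,860.00 × 0.1602632… = C$1,099.4058…
Total = C$6,860.00 + C$2,881.2000 + C$1,099.4058… = C$10,840.61

C$10,840.61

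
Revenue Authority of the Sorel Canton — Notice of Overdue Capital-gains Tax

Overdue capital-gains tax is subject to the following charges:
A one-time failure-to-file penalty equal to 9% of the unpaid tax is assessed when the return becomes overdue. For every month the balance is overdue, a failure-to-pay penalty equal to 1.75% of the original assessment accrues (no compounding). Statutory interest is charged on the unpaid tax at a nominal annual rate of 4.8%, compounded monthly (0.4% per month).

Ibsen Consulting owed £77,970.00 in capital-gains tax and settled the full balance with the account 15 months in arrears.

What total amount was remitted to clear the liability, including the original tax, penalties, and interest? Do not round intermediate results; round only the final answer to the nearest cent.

£110,265.91

Failure-to-file penalty: 9% × £77,970.00 = £7,017.30
Failure-to-pay penalty = 1.75% × £77,970.00 × 15 mo = £20,467.13…
Interest: £77,970.00 × ((1 + 0.004)^15 − 1) = £77,970.00 × 0.0617095… = £4,811.4876…
Total = £77,970.00 + £27,484.4250 + £4,811.4876… = £110,265.91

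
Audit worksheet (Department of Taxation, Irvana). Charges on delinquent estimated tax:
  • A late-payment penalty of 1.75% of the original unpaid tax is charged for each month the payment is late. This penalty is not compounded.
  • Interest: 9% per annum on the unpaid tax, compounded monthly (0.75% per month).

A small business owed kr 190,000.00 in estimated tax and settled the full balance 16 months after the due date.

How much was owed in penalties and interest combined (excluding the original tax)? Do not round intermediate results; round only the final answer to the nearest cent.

Late-payment penalty: 16 × 1.75% × kr 190,000.00 = kr 53,200.00
Interest: kr 190,000.00 × ((1 + 0.0075)^16 − 1) = kr 190,000.00 × 0.1269921… = kr 24,128.5016…
Penalties + interest = kr 53,200.0000 + kr 24,128.5016… = kr 77,328.50

kr 77,328.50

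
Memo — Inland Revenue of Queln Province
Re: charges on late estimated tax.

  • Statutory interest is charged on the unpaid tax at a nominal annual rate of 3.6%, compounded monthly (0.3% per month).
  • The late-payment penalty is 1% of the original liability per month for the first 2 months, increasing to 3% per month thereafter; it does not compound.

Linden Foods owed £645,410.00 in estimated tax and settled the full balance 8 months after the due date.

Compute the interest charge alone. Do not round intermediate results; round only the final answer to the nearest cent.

Interest: £645,410.00 × ((1 + 0.003)^8 − 1) = £645,410.00 × 0.0242535… = £15,653.4628…

£15,653.46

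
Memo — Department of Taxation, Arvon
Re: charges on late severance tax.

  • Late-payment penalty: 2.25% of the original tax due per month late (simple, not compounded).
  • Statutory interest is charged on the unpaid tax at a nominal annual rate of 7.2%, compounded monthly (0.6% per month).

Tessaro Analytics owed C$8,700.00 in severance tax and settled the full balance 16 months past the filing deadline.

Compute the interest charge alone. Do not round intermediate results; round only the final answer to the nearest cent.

Interest: C$8,700.00 × ((1 + 0.006)^16 − 1) = C$8,700.00 × 0.1004434… = C$873.8572…

C$873.86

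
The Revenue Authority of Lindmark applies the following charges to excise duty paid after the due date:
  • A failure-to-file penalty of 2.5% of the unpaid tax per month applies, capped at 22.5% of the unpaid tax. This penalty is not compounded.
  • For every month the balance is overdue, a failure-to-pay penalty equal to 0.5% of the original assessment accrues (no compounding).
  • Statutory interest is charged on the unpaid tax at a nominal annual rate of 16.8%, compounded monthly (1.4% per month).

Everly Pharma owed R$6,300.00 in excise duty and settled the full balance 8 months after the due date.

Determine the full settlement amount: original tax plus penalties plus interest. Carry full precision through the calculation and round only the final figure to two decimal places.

Failure-to-file: 8 × 2.5% × R$6,300.00 = R$1,260.00 (under the 22.5% cap)
Failure-to-pay penalty: 8 × 0.5% × R$6,300.00 = R$252.00
Interest: R$6,300.00 × ((1 + 0.014)^8 − 1) = R$6,300.00 × 0.1176444… = R$741.1596…
Total = R$6,300.00 + R$1,512.0000 + R$741.1596… = R$8,553.16

R$8,553.16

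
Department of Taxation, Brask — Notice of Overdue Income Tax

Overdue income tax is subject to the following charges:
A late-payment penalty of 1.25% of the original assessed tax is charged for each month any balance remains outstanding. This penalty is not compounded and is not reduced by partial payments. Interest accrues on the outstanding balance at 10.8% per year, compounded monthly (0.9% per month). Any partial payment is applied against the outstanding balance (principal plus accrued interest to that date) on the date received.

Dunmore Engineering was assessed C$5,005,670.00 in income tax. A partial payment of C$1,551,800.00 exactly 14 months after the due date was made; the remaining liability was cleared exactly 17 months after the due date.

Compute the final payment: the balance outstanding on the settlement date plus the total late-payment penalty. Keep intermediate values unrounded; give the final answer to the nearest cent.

Balance at month 14: C$5,005,670.0000 × (1 + 0.009)^14 = C$5,674,642.9730…
After C$1,551,800.00 payment: C$5,674,642.9730… − C$1,551,800.00 = C$4,122,842.9730…
Balance at month 17: C$4,122,842.9730… × (1 + 0.009)^3 = C$4,235,164.5897…
Penalty: 17 × 1.25% × C$5,005,670.00 = C$1,063,704.88…
Final settlement = outstanding balance + penalty = C$4,235,164.5897… + C$1,063,704.88… = C$5,298,869.46

C$5,298,869.46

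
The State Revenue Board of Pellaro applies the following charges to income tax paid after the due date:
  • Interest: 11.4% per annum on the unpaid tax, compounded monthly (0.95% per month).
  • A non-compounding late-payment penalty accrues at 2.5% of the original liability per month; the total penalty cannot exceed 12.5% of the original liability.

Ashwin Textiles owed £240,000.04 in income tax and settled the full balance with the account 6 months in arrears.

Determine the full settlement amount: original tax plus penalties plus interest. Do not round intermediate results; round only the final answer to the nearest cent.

£284,009.09

Penalty (uncapped): 6 × 2.5% × £240,000.04 = £36,000.01…; cap = 12.5% × £240,000.04 = £30,000.01… → penalty = £30,000.01…
Interest: £240,000.04 × ((1 + 0.0095)^6 − 1) = £240,000.04 × 0.0583710… = £14,009.0472…
Total = £240,000.04 + £30,000.0050 + £14,009.0472… = £284,009.09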